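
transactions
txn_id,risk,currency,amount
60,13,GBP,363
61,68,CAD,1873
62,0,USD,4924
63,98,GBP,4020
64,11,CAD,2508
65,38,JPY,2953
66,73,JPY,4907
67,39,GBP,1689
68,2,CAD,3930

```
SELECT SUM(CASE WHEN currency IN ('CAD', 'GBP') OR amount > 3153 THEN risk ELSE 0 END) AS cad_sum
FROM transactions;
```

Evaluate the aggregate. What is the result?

txn_id=60: ✓ → 13
txn_id=61: ✓ → 68
txn_id=62: ✓ → 0
txn_id=63: ✓ → 98
txn_id=64: ✓ → 11
txn_id=65: ✗
txn_id=66: ✓ → 73
txn_id=67: ✓ → 39
txn_id=68: ✓ → 2
cad_sum = 13 + 68 + 98 + 11 + 73 + 39 + 2 = 304

304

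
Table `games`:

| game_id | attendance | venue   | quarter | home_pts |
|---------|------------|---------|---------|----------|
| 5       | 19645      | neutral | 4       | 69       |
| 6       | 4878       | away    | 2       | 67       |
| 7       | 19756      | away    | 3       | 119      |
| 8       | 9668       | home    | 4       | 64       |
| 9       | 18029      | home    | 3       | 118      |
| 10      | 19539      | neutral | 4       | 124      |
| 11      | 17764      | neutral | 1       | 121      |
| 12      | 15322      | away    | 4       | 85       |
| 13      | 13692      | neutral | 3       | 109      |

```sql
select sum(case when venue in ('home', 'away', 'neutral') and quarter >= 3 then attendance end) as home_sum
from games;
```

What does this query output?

115651

game_id=5: ✓ → 19645
game_id=6: ✗
game_id=7: ✓ → 19756
game_id=8: ✓ → 9668
game_id=9: ✓ → 18029
game_id=10: ✓ → 19539
game_id=11: ✗
game_id=12: ✓ → 15322
game_id=13: ✓ → 13692
home_sum = 19645 + 19756 + 9668 + 18029 + 19539 + 15322 + 13692 = 115651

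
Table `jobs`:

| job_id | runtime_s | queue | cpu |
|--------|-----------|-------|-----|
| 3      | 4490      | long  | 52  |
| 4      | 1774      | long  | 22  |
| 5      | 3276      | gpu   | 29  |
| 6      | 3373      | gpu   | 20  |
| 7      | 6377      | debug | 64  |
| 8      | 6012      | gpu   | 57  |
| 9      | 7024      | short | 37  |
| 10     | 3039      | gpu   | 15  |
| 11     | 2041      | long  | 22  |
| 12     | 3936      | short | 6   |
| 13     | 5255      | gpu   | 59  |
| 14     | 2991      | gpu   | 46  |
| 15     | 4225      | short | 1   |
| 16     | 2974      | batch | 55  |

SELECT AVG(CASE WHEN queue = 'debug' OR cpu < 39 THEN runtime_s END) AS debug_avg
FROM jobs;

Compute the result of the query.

job_id=3: ✗
job_id=4: ✓ → 1774
job_id=5: ✓ → 3276
job_id=6: ✓ → 3373
job_id=7: ✓ → 6377
job_id=8: ✗
job_id=9: ✓ → 7024
job_id=10: ✓ → 3039
job_id=11: ✓ → 2041
job_id=12: ✓ → 3936
job_id=13: ✗
job_id=14: ✗
job_id=15: ✓ → 4225
job_id=16: ✗
debug_avg = (1774 + 3276 + 3373 + 6377 + 7024 + 3039 + 2041 + 3936 + 4225) / 9 = 3896.1111111111

3896.1111111111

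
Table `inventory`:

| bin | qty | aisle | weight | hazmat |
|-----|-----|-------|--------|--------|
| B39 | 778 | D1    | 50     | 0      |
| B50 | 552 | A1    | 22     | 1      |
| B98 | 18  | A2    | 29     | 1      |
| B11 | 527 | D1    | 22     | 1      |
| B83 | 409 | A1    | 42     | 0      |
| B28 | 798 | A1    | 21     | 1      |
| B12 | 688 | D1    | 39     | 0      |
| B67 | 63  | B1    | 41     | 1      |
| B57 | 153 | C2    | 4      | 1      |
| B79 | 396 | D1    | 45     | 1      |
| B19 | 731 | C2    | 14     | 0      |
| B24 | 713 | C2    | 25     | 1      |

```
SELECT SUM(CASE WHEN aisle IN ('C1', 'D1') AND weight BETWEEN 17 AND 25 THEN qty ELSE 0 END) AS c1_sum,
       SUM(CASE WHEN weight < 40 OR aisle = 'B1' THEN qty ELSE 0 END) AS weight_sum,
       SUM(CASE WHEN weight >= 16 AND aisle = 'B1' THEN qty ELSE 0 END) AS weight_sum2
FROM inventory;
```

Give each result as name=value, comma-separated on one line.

c1_sum=527, weight_sum=4243, weight_sum2=63

[c1_sum: aisle IN ('C1', 'D1') AND weight BETWEEN 17 AND 25]
bin=B39: ✗
bin=B50: ✗
bin=B98: ✗
bin=B11: ✓ → 527
bin=B83: ✗
bin=B28: ✗
bin=B12: ✗
bin=B67: ✗
bin=B57: ✗
bin=B79: ✗
bin=B19: ✗
bin=B24: ✗
c1_sum = 527
—
[weight_sum: weight < 40 OR aisle = 'B1']
bin=B39: ✗
bin=B50: ✓ → 552
bin=B98: ✓ → 18
bin=B11: ✓ → 527
bin=B83: ✗
bin=B28: ✓ → 798
bin=B12: ✓ → 688
bin=B67: ✓ → 63
bin=B57: ✓ → 153
bin=B79: ✗
bin=B19: ✓ → 731
bin=B24: ✓ → 713
weight_sum = 552 + 18 + 527 + 798 + 688 + 63 + 153 + 731 + 713 = 4243
—
[weight_sum2: weight >= 16 AND aisle = 'B1']
bin=B39: ✗
bin=B50: ✗
bin=B98: ✗
bin=B11: ✗
bin=B83: ✗
bin=B28: ✗
bin=B12: ✗
bin=B67: ✓ → 63
bin=B57: ✗
bin=B79: ✗
bin=B19: ✗
bin=B24: ✗
weight_sum2 = 63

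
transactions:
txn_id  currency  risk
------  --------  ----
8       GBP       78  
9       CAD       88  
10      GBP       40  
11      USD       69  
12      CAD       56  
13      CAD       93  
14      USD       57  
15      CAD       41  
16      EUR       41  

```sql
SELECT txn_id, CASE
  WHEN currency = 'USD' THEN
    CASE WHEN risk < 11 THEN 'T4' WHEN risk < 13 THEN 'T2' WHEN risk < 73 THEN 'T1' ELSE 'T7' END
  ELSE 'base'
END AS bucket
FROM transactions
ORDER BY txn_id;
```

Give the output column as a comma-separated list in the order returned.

base, base, base, T1, base, base, T1, base, base

txn_id=8: currency='GBP' → outer ELSE → base
txn_id=9: currency='CAD' → outer ELSE → base
txn_id=10: currency='GBP' → outer ELSE → base
txn_id=11: currency='USD' → inner[risk < 73] → T1
txn_id=12: currency='CAD' → outer ELSE → base
txn_id=13: currency='CAD' → outer ELSE → base
txn_id=14: currency='USD' → inner[risk < 73] → T1
txn_id=15: currency='CAD' → outer ELSE → base
txn_id=16: currency='EUR' → outer ELSE → base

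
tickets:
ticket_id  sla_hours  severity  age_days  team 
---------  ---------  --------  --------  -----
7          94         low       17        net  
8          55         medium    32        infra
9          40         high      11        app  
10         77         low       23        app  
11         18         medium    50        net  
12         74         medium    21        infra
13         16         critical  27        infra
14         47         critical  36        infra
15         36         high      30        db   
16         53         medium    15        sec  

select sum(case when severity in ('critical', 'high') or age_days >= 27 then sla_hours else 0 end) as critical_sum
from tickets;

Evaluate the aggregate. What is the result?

ticket_id=7: ✗
ticket_id=8: ✓ → 55
ticket_id=9: ✓ → 40
ticket_id=10: ✗
ticket_id=11: ✓ → 18
ticket_id=12: ✗
ticket_id=13: ✓ → 16
ticket_id=14: ✓ → 47
ticket_id=15: ✓ → 36
ticket_id=16: ✗
critical_sum = 55 + 40 + 18 + 16 + 47 + 36 = 212

212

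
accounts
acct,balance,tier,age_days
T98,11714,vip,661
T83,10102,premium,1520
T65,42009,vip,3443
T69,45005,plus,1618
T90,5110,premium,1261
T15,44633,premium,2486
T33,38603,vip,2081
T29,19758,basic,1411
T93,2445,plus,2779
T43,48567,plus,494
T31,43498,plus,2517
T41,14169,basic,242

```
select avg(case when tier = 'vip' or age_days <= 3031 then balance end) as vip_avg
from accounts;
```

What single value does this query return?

acct=T98: ✓ → 11714
acct=T83: ✓ → 10102
acct=T65: ✓ → 42009
acct=T69: ✓ → 45005
acct=T90: ✓ → 5110
acct=T15: ✓ → 44633
acct=T33: ✓ → 38603
acct=T29: ✓ → 19758
acct=T93: ✓ → 2445
acct=T43: ✓ → 48567
acct=T31: ✓ → 43498
acct=T41: ✓ → 14169
vip_avg = (11714 + 10102 + 42009 + 45005 + 5110 + 44633 + 38603 + 19758 + 2445 + 48567 + 43498 + 14169) / 12 = 27134.4166666667

27134.4166666667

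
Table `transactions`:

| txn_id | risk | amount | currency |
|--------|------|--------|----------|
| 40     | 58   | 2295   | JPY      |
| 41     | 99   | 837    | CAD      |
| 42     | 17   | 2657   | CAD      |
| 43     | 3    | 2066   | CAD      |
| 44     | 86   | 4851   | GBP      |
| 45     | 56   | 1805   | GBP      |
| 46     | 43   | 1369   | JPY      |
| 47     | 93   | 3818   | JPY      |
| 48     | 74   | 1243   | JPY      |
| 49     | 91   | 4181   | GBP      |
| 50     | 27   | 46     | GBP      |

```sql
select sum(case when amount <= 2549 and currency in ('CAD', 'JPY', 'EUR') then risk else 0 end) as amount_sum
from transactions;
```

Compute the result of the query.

txn_id=40: ✓ → 58
txn_id=41: ✓ → 99
txn_id=42: ✗
txn_id=43: ✓ → 3
txn_id=44: ✗
txn_id=45: ✗
txn_id=46: ✓ → 43
txn_id=47: ✗
txn_id=48: ✓ → 74
txn_id=49: ✗
txn_id=50: ✗
amount_sum = 58 + 99 + 3 + 43 + 74 = 277

277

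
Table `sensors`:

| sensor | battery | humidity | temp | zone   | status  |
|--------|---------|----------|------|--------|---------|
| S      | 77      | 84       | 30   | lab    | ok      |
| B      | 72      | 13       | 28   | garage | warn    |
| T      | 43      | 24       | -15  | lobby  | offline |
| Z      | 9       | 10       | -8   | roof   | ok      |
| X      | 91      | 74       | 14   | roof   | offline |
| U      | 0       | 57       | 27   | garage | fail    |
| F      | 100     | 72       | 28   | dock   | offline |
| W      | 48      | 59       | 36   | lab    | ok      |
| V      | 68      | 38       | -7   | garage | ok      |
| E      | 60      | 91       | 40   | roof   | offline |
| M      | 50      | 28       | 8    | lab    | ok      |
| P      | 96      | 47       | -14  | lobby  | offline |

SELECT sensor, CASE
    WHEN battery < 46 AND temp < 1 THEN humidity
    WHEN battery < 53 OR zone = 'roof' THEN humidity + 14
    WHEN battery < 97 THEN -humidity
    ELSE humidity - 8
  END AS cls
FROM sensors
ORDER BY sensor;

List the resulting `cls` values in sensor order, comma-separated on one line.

sensor=B: battery < 97 → -13
sensor=E: battery < 53 OR zone = 'roof' → 105
sensor=F: ELSE → 64
sensor=M: battery < 53 OR zone = 'roof' → 42
sensor=P: battery < 97 → -47
sensor=S: battery < 97 → -84
sensor=T: battery < 46 AND temp < 1 → 24
sensor=U: battery < 53 OR zone = 'roof' → 71
sensor=V: battery < 97 → -38
sensor=W: battery < 53 OR zone = 'roof' → 73
sensor=X: battery < 53 OR zone = 'roof' → 88
sensor=Z: battery < 46 AND temp < 1 → 10

-13, 105, 64, 42, -47, -84, 24, 71, -38, 73, 88, 10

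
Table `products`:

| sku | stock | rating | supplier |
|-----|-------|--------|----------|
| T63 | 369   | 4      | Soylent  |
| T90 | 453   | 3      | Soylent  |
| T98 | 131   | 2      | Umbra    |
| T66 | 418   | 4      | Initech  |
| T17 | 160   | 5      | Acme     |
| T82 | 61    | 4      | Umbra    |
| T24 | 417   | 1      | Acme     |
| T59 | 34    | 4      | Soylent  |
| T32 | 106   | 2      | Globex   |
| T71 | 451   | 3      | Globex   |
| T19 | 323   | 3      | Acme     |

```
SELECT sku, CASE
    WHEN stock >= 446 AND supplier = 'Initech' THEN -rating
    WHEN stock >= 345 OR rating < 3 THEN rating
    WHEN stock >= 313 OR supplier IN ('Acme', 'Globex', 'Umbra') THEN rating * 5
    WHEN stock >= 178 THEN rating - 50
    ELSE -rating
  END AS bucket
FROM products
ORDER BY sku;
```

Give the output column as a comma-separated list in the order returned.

25, 15, 1, 2, -4, 4, 4, 3, 20, 3, 2

sku=T17: stock >= 313 OR supplier IN ('Acme', 'Globex', 'Umbra') → 25
sku=T19: stock >= 313 OR supplier IN ('Acme', 'Globex', 'Umbra') → 15
sku=T24: stock >= 345 OR rating < 3 → 1
sku=T32: stock >= 345 OR rating < 3 → 2
sku=T59: ELSE → -4
sku=T63: stock >= 345 OR rating < 3 → 4
sku=T66: stock >= 345 OR rating < 3 → 4
sku=T71: stock >= 345 OR rating < 3 → 3
sku=T82: stock >= 313 OR supplier IN ('Acme', 'Globex', 'Umbra') → 20
sku=T90: stock >= 345 OR rating < 3 → 3
sku=T98: stock >= 345 OR rating < 3 → 2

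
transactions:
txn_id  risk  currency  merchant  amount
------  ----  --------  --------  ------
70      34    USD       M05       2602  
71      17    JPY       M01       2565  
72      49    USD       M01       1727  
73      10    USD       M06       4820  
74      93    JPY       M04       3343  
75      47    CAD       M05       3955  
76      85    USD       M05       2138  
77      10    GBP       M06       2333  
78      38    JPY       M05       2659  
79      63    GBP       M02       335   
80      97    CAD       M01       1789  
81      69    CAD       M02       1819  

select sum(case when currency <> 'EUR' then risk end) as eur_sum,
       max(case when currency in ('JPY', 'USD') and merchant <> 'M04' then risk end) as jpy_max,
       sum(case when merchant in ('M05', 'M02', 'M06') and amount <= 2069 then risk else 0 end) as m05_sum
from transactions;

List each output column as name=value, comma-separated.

eur_sum=612, jpy_max=85, m05_sum=132

[eur_sum: currency <> 'EUR']
txn_id=70: ✓ → 34
txn_id=71: ✓ → 17
txn_id=72: ✓ → 49
txn_id=73: ✓ → 10
txn_id=74: ✓ → 93
txn_id=75: ✓ → 47
txn_id=76: ✓ → 85
txn_id=77: ✓ → 10
txn_id=78: ✓ → 38
txn_id=79: ✓ → 63
txn_id=80: ✓ → 97
txn_id=81: ✓ → 69
eur_sum = 34 + 17 + 49 + 10 + 93 + 47 + 85 + 10 + 38 + 63 + 97 + 69 = 612
—
[jpy_max: currency in ('JPY', 'USD') and merchant <> 'M04']
txn_id=70: ✓ → 34
txn_id=71: ✓ → 17
txn_id=72: ✓ → 49
txn_id=73: ✓ → 10
txn_id=74: ✗
txn_id=75: ✗
txn_id=76: ✓ → 85
txn_id=77: ✗
txn_id=78: ✓ → 38
txn_id=79: ✗
txn_id=80: ✗
txn_id=81: ✗
jpy_max = MAX(34, 17, 49, 10, 85, 38) = 85
—
[m05_sum: merchant in ('M05', 'M02', 'M06') and amount <= 2069]
txn_id=70: ✗
txn_id=71: ✗
txn_id=72: ✗
txn_id=73: ✗
txn_id=74: ✗
txn_id=75: ✗
txn_id=76: ✗
txn_id=77: ✗
txn_id=78: ✗
txn_id=79: ✓ → 63
txn_id=80: ✗
txn_id=81: ✓ → 69
m05_sum = 63 + 69 = 132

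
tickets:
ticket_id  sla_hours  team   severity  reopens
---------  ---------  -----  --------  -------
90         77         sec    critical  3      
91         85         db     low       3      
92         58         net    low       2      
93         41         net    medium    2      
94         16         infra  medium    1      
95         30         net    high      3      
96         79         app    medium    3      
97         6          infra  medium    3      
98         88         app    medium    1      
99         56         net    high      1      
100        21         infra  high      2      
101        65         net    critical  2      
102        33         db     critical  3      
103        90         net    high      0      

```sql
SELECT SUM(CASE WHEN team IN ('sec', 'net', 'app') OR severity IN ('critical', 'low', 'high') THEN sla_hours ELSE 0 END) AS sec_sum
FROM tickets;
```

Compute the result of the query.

723

ticket_id=90: ✓ → 77
ticket_id=91: ✓ → 85
ticket_id=92: ✓ → 58
ticket_id=93: ✓ → 41
ticket_id=94: ✗
ticket_id=95: ✓ → 30
ticket_id=96: ✓ → 79
ticket_id=97: ✗
ticket_id=98: ✓ → 88
ticket_id=99: ✓ → 56
ticket_id=100: ✓ → 21
ticket_id=101: ✓ → 65
ticket_id=102: ✓ → 33
ticket_id=103: ✓ → 90
sec_sum = 77 + 85 + 58 + 41 + 30 + 79 + 88 + 56 + 21 + 65 + 33 + 90 = 723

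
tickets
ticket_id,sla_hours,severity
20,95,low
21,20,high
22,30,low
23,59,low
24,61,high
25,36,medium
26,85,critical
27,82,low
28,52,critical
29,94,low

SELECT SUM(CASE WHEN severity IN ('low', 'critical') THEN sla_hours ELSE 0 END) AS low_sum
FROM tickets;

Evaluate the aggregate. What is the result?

497

ticket_id=20: ✓ → 95
ticket_id=21: ✗
ticket_id=22: ✓ → 30
ticket_id=23: ✓ → 59
ticket_id=24: ✗
ticket_id=25: ✗
ticket_id=26: ✓ → 85
ticket_id=27: ✓ → 82
ticket_id=28: ✓ → 52
ticket_id=29: ✓ → 94
low_sum = 95 + 30 + 59 + 85 + 82 + 52 + 94 = 497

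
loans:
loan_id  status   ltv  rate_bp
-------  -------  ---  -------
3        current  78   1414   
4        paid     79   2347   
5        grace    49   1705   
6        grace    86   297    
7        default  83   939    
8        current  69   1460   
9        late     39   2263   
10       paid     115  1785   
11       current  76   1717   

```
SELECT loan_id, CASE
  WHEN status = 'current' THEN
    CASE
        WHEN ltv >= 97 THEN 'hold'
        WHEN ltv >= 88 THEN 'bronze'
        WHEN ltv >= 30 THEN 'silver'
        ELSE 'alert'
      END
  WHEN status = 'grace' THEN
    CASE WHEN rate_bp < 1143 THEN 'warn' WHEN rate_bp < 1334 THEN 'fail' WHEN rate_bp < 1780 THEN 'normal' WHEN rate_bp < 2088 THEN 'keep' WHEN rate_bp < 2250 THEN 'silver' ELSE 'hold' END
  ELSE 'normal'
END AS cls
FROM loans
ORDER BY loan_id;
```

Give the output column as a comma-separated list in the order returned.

silver, normal, normal, warn, normal, silver, normal, normal, silver

loan_id=3: status='current' → inner[ltv >= 30] → silver
loan_id=4: status='paid' → outer ELSE → normal
loan_id=5: status='grace' → inner[rate_bp < 1780] → normal
loan_id=6: status='grace' → inner[rate_bp < 1143] → warn
loan_id=7: status='default' → outer ELSE → normal
loan_id=8: status='current' → inner[ltv >= 30] → silver
loan_id=9: status='late' → outer ELSE → normal
loan_id=10: status='paid' → outer ELSE → normal
loan_id=11: status='current' → inner[ltv >= 30] → silver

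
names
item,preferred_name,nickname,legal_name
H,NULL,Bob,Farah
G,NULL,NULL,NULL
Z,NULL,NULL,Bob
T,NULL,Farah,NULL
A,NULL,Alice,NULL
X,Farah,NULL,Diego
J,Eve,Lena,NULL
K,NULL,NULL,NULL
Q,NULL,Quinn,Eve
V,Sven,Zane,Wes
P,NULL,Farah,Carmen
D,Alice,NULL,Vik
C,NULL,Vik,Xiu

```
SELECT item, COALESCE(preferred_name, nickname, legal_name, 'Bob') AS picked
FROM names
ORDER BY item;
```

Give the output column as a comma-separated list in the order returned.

item=A: preferred_name=NULL, nickname=Alice → Alice
item=C: preferred_name=NULL, nickname=Vik → Vik
item=D: preferred_name=Alice → Alice
item=G: preferred_name=NULL, nickname=NULL, legal_name=NULL, → literal Bob → Bob
item=H: preferred_name=NULL, nickname=Bob → Bob
item=J: preferred_name=Eve → Eve
item=K: preferred_name=NULL, nickname=NULL, legal_name=NULL, → literal Bob → Bob
item=P: preferred_name=NULL, nickname=Farah → Farah
item=Q: preferred_name=NULL, nickname=Quinn → Quinn
item=T: preferred_name=NULL, nickname=Farah → Farah
item=V: preferred_name=Sven → Sven
item=X: preferred_name=Farah → Farah
item=Z: preferred_name=NULL, nickname=NULL, legal_name=Bob → Bob

Alice, Vik, Alice, Bob, Bob, Eve, Bob, Farah, Quinn, Farah, Sven, Farah, Bob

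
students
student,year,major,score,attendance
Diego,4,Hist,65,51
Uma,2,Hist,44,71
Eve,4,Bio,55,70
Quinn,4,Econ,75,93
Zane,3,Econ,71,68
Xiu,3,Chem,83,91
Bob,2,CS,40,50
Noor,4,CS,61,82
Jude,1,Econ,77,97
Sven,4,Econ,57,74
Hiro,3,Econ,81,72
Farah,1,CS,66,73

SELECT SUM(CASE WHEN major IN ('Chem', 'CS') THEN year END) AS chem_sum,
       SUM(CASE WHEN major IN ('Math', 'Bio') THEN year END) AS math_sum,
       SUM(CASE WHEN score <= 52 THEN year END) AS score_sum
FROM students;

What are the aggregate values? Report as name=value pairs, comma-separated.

[chem_sum: major IN ('Chem', 'CS')]
student=Diego: ✗
student=Uma: ✗
student=Eve: ✗
student=Quinn: ✗
student=Zane: ✗
student=Xiu: ✓ → 3
student=Bob: ✓ → 2
student=Noor: ✓ → 4
student=Jude: ✗
student=Sven: ✗
student=Hiro: ✗
student=Farah: ✓ → 1
chem_sum = 3 + 2 + 4 + 1 = 10
—
[math_sum: major IN ('Math', 'Bio')]
student=Diego: ✗
student=Uma: ✗
student=Eve: ✓ → 4
student=Quinn: ✗
student=Zane: ✗
student=Xiu: ✗
student=Bob: ✗
student=Noor: ✗
student=Jude: ✗
student=Sven: ✗
student=Hiro: ✗
student=Farah: ✗
math_sum = 4
—
[score_sum: score <= 52]
student=Diego: ✗
student=Uma: ✓ → 2
student=Eve: ✗
student=Quinn: ✗
student=Zane: ✗
student=Xiu: ✗
student=Bob: ✓ → 2
student=Noor: ✗
student=Jude: ✗
student=Sven: ✗
student=Hiro: ✗
student=Farah: ✗
score_sum = 2 + 2 = 4

chem_sum=10, math_sum=4, score_sum=4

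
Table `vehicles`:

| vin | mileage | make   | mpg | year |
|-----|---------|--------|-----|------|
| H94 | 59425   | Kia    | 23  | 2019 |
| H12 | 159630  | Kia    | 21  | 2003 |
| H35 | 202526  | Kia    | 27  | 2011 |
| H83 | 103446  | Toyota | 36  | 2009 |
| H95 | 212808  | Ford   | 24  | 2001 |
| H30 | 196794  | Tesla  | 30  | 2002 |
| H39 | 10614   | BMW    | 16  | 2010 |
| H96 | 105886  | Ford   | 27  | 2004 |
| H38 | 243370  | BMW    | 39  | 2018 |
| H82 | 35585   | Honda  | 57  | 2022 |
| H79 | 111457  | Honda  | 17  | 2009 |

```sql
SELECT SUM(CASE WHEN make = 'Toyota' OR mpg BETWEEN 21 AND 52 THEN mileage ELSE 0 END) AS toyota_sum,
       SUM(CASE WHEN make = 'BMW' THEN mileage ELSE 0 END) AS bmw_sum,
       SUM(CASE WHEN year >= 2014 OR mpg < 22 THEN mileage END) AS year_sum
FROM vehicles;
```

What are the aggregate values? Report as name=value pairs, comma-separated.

[toyota_sum: make = 'Toyota' OR mpg BETWEEN 21 AND 52]
vin=H94: ✓ → 59425
vin=H12: ✓ → 159630
vin=H35: ✓ → 202526
vin=H83: ✓ → 103446
vin=H95: ✓ → 212808
vin=H30: ✓ → 196794
vin=H39: ✗
vin=H96: ✓ → 105886
vin=H38: ✓ → 243370
vin=H82: ✗
vin=H79: ✗
toyota_sum = 59425 + 159630 + 202526 + 103446 + 212808 + 196794 + 105886 + 243370 = 1283885
—
[bmw_sum: make = 'BMW']
vin=H94: ✗
vin=H12: ✗
vin=H35: ✗
vin=H83: ✗
vin=H95: ✗
vin=H30: ✗
vin=H39: ✓ → 10614
vin=H96: ✗
vin=H38: ✓ → 243370
vin=H82: ✗
vin=H79: ✗
bmw_sum = 10614 + 243370 = 253984
—
[year_sum: year >= 2014 OR mpg < 22]
vin=H94: ✓ → 59425
vin=H12: ✓ → 159630
vin=H35: ✗
vin=H83: ✗
vin=H95: ✗
vin=H30: ✗
vin=H39: ✓ → 10614
vin=H96: ✗
vin=H38: ✓ → 243370
vin=H82: ✓ → 35585
vin=H79: ✓ → 111457
year_sum = 59425 + 159630 + 10614 + 243370 + 35585 + 111457 = 620081

toyota_sum=1283885, bmw_sum=253984, year_sum=620081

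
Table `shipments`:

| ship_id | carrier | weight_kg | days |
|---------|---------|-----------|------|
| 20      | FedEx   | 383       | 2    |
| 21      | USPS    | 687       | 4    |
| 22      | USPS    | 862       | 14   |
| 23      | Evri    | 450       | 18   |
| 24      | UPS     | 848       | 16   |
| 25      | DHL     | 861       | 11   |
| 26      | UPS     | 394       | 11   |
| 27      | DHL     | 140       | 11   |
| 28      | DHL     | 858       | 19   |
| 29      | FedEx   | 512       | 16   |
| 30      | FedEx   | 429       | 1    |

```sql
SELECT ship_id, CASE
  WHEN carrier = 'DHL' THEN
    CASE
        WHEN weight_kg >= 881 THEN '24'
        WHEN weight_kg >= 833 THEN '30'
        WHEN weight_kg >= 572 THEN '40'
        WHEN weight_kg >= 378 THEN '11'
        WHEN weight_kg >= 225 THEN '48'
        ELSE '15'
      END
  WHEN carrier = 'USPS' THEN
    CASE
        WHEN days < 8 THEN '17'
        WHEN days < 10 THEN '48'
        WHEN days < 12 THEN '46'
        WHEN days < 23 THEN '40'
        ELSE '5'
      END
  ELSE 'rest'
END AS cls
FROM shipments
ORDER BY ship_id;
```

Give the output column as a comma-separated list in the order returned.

ship_id=20: carrier='FedEx' → outer ELSE → rest
ship_id=21: carrier='USPS' → inner[days < 8] → 17
ship_id=22: carrier='USPS' → inner[days < 23] → 40
ship_id=23: carrier='Evri' → outer ELSE → rest
ship_id=24: carrier='UPS' → outer ELSE → rest
ship_id=25: carrier='DHL' → inner[weight_kg >= 833] → 30
ship_id=26: carrier='UPS' → outer ELSE → rest
ship_id=27: carrier='DHL' → inner[ELSE] → 15
ship_id=28: carrier='DHL' → inner[weight_kg >= 833] → 30
ship_id=29: carrier='FedEx' → outer ELSE → rest
ship_id=30: carrier='FedEx' → outer ELSE → rest

rest, 17, 40, rest, rest, 30, rest, 15, 30, rest, rest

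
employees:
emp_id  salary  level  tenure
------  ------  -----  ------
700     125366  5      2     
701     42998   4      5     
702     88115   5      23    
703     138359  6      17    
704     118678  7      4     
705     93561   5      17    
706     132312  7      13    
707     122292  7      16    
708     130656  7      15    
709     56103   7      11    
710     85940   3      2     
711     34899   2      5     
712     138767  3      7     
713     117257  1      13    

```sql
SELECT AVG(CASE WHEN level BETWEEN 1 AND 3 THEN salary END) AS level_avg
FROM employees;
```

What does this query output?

94215.75

emp_id=700: ✗
emp_id=701: ✗
emp_id=702: ✗
emp_id=703: ✗
emp_id=704: ✗
emp_id=705: ✗
emp_id=706: ✗
emp_id=707: ✗
emp_id=708: ✗
emp_id=709: ✗
emp_id=710: ✓ → 85940
emp_id=711: ✓ → 34899
emp_id=712: ✓ → 138767
emp_id=713: ✓ → 117257
level_avg = (85940 + 34899 + 138767 + 117257) / 4 = 94215.75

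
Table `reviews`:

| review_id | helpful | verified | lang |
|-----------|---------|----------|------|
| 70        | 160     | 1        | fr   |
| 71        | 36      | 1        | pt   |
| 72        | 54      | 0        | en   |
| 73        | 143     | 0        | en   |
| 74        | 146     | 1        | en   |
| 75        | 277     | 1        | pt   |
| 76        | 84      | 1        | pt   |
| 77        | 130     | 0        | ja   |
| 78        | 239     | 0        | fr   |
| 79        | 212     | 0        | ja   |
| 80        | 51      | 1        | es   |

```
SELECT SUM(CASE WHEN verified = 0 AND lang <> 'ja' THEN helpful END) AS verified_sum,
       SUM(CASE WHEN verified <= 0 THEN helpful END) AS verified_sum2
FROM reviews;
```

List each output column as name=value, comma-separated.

verified_sum=436, verified_sum2=778

[verified_sum: verified = 0 AND lang <> 'ja']
review_id=70: ✗
review_id=71: ✗
review_id=72: ✓ → 54
review_id=73: ✓ → 143
review_id=74: ✗
review_id=75: ✗
review_id=76: ✗
review_id=77: ✗
review_id=78: ✓ → 239
review_id=79: ✗
review_id=80: ✗
verified_sum = 54 + 143 + 239 = 436
—
[verified_sum2: verified <= 0]
review_id=70: ✗
review_id=71: ✗
review_id=72: ✓ → 54
review_id=73: ✓ → 143
review_id=74: ✗
review_id=75: ✗
review_id=76: ✗
review_id=77: ✓ → 130
review_id=78: ✓ → 239
review_id=79: ✓ → 212
review_id=80: ✗
verified_sum2 = 54 + 143 + 130 + 239 + 212 = 778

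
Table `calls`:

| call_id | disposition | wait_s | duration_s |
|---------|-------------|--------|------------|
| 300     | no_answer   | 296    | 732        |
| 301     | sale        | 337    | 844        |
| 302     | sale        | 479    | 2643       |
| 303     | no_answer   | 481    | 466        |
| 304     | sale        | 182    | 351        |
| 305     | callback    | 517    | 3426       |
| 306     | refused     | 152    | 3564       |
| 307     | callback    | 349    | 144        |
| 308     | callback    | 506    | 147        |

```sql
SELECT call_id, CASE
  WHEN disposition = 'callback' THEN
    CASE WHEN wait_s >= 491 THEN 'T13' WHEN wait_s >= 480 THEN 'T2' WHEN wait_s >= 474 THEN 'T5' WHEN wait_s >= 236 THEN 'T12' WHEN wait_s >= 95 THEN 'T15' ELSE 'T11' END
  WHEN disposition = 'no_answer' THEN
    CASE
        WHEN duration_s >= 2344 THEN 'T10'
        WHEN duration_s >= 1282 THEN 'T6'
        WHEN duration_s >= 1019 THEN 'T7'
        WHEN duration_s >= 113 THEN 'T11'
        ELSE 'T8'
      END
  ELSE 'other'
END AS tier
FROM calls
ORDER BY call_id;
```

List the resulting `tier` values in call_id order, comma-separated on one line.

T11, other, other, T11, other, T13, other, T12, T13

call_id=300: disposition='no_answer' → inner[duration_s >= 113] → T11
call_id=301: disposition='sale' → outer ELSE → other
call_id=302: disposition='sale' → outer ELSE → other
call_id=303: disposition='no_answer' → inner[duration_s >= 113] → T11
call_id=304: disposition='sale' → outer ELSE → other
call_id=305: disposition='callback' → inner[wait_s >= 491] → T13
call_id=306: disposition='refused' → outer ELSE → other
call_id=307: disposition='callback' → inner[wait_s >= 236] → T12
call_id=308: disposition='callback' → inner[wait_s >= 491] → T13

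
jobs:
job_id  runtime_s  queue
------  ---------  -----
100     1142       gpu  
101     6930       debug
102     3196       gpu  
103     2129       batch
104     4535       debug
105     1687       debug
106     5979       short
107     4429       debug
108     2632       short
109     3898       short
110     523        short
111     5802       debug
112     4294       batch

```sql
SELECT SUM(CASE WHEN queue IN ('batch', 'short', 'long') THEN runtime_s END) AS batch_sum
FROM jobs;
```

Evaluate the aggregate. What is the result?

job_id=100: ✗
job_id=101: ✗
job_id=102: ✗
job_id=103: ✓ → 2129
job_id=104: ✗
job_id=105: ✗
job_id=106: ✓ → 5979
job_id=107: ✗
job_id=108: ✓ → 2632
job_id=109: ✓ → 3898
job_id=110: ✓ → 523
job_id=111: ✗
job_id=112: ✓ → 4294
batch_sum = 2129 + 5979 + 2632 + 3898 + 523 + 4294 = 19455

19455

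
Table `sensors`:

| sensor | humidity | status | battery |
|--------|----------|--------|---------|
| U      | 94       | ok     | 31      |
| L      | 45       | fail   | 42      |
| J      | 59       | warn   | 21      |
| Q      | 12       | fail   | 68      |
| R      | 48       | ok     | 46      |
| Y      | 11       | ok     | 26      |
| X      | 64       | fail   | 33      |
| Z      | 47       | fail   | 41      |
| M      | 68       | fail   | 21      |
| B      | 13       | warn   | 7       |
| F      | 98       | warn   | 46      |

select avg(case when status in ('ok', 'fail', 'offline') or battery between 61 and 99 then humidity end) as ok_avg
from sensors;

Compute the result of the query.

48.625

sensor=U: ✓ → 94
sensor=L: ✓ → 45
sensor=J: ✗
sensor=Q: ✓ → 12
sensor=R: ✓ → 48
sensor=Y: ✓ → 11
sensor=X: ✓ → 64
sensor=Z: ✓ → 47
sensor=M: ✓ → 68
sensor=B: ✗
sensor=F: ✗
ok_avg = (94 + 45 + 12 + 48 + 11 + 64 + 47 + 68) / 8 = 48.625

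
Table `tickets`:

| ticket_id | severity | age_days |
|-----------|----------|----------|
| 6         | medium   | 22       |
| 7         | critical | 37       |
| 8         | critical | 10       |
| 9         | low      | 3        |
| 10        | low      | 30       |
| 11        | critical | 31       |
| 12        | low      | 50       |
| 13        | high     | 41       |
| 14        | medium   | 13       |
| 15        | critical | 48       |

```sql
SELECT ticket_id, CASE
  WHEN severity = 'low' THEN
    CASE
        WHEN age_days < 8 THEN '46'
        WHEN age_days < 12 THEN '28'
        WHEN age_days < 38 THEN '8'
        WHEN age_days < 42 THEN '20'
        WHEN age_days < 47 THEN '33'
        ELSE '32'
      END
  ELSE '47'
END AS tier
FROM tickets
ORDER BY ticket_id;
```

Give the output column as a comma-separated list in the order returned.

47, 47, 47, 46, 8, 47, 32, 47, 47, 47

ticket_id=6: severity='medium' → outer ELSE → 47
ticket_id=7: severity='critical' → outer ELSE → 47
ticket_id=8: severity='critical' → outer ELSE → 47
ticket_id=9: severity='low' → inner[age_days < 8] → 46
ticket_id=10: severity='low' → inner[age_days < 38] → 8
ticket_id=11: severity='critical' → outer ELSE → 47
ticket_id=12: severity='low' → inner[ELSE] → 32
ticket_id=13: severity='high' → outer ELSE → 47
ticket_id=14: severity='medium' → outer ELSE → 47
ticket_id=15: severity='critical' → outer ELSE → 47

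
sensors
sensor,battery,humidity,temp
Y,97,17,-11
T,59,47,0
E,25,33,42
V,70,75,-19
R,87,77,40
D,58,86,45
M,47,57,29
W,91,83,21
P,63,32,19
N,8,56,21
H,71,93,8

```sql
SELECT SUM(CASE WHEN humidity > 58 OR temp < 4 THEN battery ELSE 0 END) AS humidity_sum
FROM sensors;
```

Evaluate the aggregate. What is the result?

533

sensor=Y: ✓ → 97
sensor=T: ✓ → 59
sensor=E: ✗
sensor=V: ✓ → 70
sensor=R: ✓ → 87
sensor=D: ✓ → 58
sensor=M: ✗
sensor=W: ✓ → 91
sensor=P: ✗
sensor=N: ✗
sensor=H: ✓ → 71
humidity_sum = 97 + 59 + 70 + 87 + 58 + 91 + 71 = 533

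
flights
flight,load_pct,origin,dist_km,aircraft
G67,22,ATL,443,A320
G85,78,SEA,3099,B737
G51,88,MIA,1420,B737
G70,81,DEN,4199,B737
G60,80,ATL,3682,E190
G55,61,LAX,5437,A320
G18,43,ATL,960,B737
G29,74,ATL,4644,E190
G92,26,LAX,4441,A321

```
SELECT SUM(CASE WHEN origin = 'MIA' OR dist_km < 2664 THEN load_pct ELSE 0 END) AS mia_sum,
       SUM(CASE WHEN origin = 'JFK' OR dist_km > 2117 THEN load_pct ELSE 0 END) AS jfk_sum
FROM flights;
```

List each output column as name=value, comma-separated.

mia_sum=153, jfk_sum=400

[mia_sum: origin = 'MIA' OR dist_km < 2664]
flight=G67: ✓ → 22
flight=G85: ✗
flight=G51: ✓ → 88
flight=G70: ✗
flight=G60: ✗
flight=G55: ✗
flight=G18: ✓ → 43
flight=G29: ✗
flight=G92: ✗
mia_sum = 22 + 88 + 43 = 153
—
[jfk_sum: origin = 'JFK' OR dist_km > 2117]
flight=G67: ✗
flight=G85: ✓ → 78
flight=G51: ✗
flight=G70: ✓ → 81
flight=G60: ✓ → 80
flight=G55: ✓ → 61
flight=G18: ✗
flight=G29: ✓ → 74
flight=G92: ✓ → 26
jfk_sum = 78 + 81 + 80 + 61 + 74 + 26 = 400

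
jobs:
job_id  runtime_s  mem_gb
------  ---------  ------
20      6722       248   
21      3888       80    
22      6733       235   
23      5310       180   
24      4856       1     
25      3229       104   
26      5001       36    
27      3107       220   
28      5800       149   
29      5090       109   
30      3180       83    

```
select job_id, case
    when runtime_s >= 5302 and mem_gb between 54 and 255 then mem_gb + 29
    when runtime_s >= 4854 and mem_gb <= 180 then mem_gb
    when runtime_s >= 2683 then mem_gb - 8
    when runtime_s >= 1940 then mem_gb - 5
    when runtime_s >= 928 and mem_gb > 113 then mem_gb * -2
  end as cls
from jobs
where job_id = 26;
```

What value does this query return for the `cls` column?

36

job_id = 26: runtime_s=5001, mem_gb=36.
runtime_s >= 5302 and mem_gb between 54 and 255 → false
runtime_s >= 4854 and mem_gb <= 180 → true → 36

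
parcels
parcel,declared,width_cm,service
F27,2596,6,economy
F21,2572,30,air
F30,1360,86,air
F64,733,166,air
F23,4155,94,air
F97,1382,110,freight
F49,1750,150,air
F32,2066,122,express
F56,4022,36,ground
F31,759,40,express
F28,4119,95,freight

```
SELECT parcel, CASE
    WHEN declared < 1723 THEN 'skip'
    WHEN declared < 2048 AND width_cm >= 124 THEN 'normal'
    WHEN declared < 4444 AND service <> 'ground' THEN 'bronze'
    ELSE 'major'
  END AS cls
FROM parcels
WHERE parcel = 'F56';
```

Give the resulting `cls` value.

parcel = F56: declared=4022, width_cm=36, service=ground.
declared < 1723 → false
declared < 2048 AND width_cm >= 124 → false
declared < 4444 AND service <> 'ground' → false
No prior WHEN matched → ELSE → major

major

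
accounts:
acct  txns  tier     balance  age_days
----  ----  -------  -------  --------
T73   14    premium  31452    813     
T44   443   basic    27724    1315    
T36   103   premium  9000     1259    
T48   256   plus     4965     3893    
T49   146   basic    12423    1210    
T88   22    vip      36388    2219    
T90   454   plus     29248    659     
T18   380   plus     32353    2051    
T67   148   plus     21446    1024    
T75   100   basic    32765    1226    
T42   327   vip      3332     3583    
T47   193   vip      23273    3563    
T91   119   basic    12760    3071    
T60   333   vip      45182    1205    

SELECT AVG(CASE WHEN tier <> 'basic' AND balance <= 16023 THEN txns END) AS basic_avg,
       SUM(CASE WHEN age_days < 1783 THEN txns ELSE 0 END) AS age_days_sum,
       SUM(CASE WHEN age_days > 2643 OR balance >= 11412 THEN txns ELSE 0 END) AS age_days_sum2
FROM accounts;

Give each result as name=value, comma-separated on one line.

[basic_avg: tier <> 'basic' AND balance <= 16023]
acct=T73: ✗
acct=T44: ✗
acct=T36: ✓ → 103
acct=T48: ✓ → 256
acct=T49: ✗
acct=T88: ✗
acct=T90: ✗
acct=T18: ✗
acct=T67: ✗
acct=T75: ✗
acct=T42: ✓ → 327
acct=T47: ✗
acct=T91: ✗
acct=T60: ✗
basic_avg = (103 + 256 + 327) / 3 = 228.6666666667
—
[age_days_sum: age_days < 1783]
acct=T73: ✓ → 14
acct=T44: ✓ → 443
acct=T36: ✓ → 103
acct=T48: ✗
acct=T49: ✓ → 146
acct=T88: ✗
acct=T90: ✓ → 454
acct=T18: ✗
acct=T67: ✓ → 148
acct=T75: ✓ → 100
acct=T42: ✗
acct=T47: ✗
acct=T91: ✗
acct=T60: ✓ → 333
age_days_sum = 14 + 443 + 103 + 146 + 454 + 148 + 100 + 333 = 1741
—
[age_days_sum2: age_days > 2643 OR balance >= 11412]
acct=T73: ✓ → 14
acct=T44: ✓ → 443
acct=T36: ✗
acct=T48: ✓ → 256
acct=T49: ✓ → 146
acct=T88: ✓ → 22
acct=T90: ✓ → 454
acct=T18: ✓ → 380
acct=T67: ✓ → 148
acct=T75: ✓ → 100
acct=T42: ✓ → 327
acct=T47: ✓ → 193
acct=T91: ✓ → 119
acct=T60: ✓ → 333
age_days_sum2 = 14 + 443 + 256 + 146 + 22 + 454 + 380 + 148 + 100 + 327 + 193 + 119 + 333 = 2935

basic_avg=228.6666666667, age_days_sum=1741, age_days_sum2=2935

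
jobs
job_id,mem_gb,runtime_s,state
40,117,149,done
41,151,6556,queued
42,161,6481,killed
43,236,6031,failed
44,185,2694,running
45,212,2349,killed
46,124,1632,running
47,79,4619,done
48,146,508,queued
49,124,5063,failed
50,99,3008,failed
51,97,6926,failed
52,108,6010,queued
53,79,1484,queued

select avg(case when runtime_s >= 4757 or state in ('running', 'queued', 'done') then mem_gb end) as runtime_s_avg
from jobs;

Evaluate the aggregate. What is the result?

job_id=40: ✓ → 117
job_id=41: ✓ → 151
job_id=42: ✓ → 161
job_id=43: ✓ → 236
job_id=44: ✓ → 185
job_id=45: ✗
job_id=46: ✓ → 124
job_id=47: ✓ → 79
job_id=48: ✓ → 146
job_id=49: ✓ → 124
job_id=50: ✗
job_id=51: ✓ → 97
job_id=52: ✓ → 108
job_id=53: ✓ → 79
runtime_s_avg = (117 + 151 + 161 + 236 + 185 + 124 + 79 + 146 + 124 + 97 + 108 + 79) / 12 = 133.9166666667

133.9166666667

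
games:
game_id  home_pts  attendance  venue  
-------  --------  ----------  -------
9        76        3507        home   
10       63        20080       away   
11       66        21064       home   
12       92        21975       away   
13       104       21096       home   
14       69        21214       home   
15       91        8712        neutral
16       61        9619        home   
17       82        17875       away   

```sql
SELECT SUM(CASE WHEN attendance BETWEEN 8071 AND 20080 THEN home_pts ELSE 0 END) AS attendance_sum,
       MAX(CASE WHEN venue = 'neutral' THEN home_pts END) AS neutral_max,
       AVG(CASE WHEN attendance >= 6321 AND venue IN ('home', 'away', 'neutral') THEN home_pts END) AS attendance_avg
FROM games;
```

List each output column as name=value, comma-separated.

attendance_sum=297, neutral_max=91, attendance_avg=78.5

[attendance_sum: attendance BETWEEN 8071 AND 20080]
game_id=9: ✗
game_id=10: ✓ → 63
game_id=11: ✗
game_id=12: ✗
game_id=13: ✗
game_id=14: ✗
game_id=15: ✓ → 91
game_id=16: ✓ → 61
game_id=17: ✓ → 82
attendance_sum = 63 + 91 + 61 + 82 = 297
—
[neutral_max: venue = 'neutral']
game_id=9: ✗
game_id=10: ✗
game_id=11: ✗
game_id=12: ✗
game_id=13: ✗
game_id=14: ✗
game_id=15: ✓ → 91
game_id=16: ✗
game_id=17: ✗
neutral_max = MAX(91) = 91
—
[attendance_avg: attendance >= 6321 AND venue IN ('home', 'away', 'neutral')]
game_id=9: ✗
game_id=10: ✓ → 63
game_id=11: ✓ → 66
game_id=12: ✓ → 92
game_id=13: ✓ → 104
game_id=14: ✓ → 69
game_id=15: ✓ → 91
game_id=16: ✓ → 61
game_id=17: ✓ → 82
attendance_avg = (63 + 66 + 92 + 104 + 69 + 91 + 61 + 82) / 8 = 78.5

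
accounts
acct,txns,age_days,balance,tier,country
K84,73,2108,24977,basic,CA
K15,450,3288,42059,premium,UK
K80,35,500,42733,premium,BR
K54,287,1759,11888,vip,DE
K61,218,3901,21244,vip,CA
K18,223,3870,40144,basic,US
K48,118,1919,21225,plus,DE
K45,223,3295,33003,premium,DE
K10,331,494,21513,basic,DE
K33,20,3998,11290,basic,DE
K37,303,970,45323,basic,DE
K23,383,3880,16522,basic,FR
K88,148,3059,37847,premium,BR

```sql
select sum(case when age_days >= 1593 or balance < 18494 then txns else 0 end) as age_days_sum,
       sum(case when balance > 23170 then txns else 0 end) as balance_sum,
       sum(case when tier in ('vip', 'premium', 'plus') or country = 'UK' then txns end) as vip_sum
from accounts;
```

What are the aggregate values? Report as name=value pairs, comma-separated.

age_days_sum=2143, balance_sum=1455, vip_sum=1479

[age_days_sum: age_days >= 1593 or balance < 18494]
acct=K84: ✓ → 73
acct=K15: ✓ → 450
acct=K80: ✗
acct=K54: ✓ → 287
acct=K61: ✓ → 218
acct=K18: ✓ → 223
acct=K48: ✓ → 118
acct=K45: ✓ → 223
acct=K10: ✗
acct=K33: ✓ → 20
acct=K37: ✗
acct=K23: ✓ → 383
acct=K88: ✓ → 148
age_days_sum = 73 + 450 + 287 + 218 + 223 + 118 + 223 + 20 + 383 + 148 = 2143
—
[balance_sum: balance > 23170]
acct=K84: ✓ → 73
acct=K15: ✓ → 450
acct=K80: ✓ → 35
acct=K54: ✗
acct=K61: ✗
acct=K18: ✓ → 223
acct=K48: ✗
acct=K45: ✓ → 223
acct=K10: ✗
acct=K33: ✗
acct=K37: ✓ → 303
acct=K23: ✗
acct=K88: ✓ → 148
balance_sum = 73 + 450 + 35 + 223 + 223 + 303 + 148 = 1455
—
[vip_sum: tier in ('vip', 'premium', 'plus') or country = 'UK']
acct=K84: ✗
acct=K15: ✓ → 450
acct=K80: ✓ → 35
acct=K54: ✓ → 287
acct=K61: ✓ → 218
acct=K18: ✗
acct=K48: ✓ → 118
acct=K45: ✓ → 223
acct=K10: ✗
acct=K33: ✗
acct=K37: ✗
acct=K23: ✗
acct=K88: ✓ → 148
vip_sum = 450 + 35 + 287 + 218 + 118 + 223 + 148 = 1479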